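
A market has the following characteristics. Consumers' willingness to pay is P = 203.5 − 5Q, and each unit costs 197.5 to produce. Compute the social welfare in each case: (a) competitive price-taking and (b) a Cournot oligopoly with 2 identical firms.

Competition: TS = 3.6; Cournot: TS = 3.2

Perfect competition: P = MC = 197.5, so 203.5 − 5Q = 197.5 and Q = 1.2.
CS = ½·(203.5 − 197.5)·1.2 = 3.6; PS = (197.5 − 197.5)·1.2 = 0; TS = 3.6.
Cournot with 2 identical firms: the symmetric best-response condition is 203.5 − 15q = 197.5. Each firm produces q = 0.4, total output Q = 0.8, price P = 199.5.
CS = ½·(203.5 − 199.5)·0.8 = 1.6; PS = (199.5 − 197.5)·0.8 = 1.6; TS = 3.2.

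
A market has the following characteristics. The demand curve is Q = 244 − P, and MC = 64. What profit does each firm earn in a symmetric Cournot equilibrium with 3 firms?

Inverting demand: P = 244 − Q.
Cournot with 3 identical firms: the symmetric best-response condition is 244 − 4q = 64. Each firm produces q = 45, total output Q = 135, price P = 109.
Each firm's profit = (109 − 64)·45 = 2025.

π_i = 2025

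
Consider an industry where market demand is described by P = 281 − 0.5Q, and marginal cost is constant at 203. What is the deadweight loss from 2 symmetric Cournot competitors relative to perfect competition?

Under competition P = MC = 203, so Q = (281 − 203)/0.5 = 156.
With 2 symmetric Cournot firms, each firm's FOC gives 281 − 1.5q = 203, so q = 52, Q = 2·52 = 104, and P = 229.
DWL is the triangle between Q = 104 and Q = 156: ½·(156 − 104)·(229 − 203) = 676.

DWL = 676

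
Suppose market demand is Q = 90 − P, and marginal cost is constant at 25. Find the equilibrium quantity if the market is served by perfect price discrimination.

Inverting demand: P = 90 − Q.
A perfectly discriminating monopolist sells every unit with P(Q) ≥ MC(Q), so output equals the competitive quantity Q = 65. Each buyer pays their reservation price, so CS = 0 and the firm captures all surplus.

Q = 65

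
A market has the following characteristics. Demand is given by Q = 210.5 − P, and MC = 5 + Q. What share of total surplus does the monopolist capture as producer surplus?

Inverting demand: P = 210.5 − Q.
The monopolist equates marginal revenue to marginal cost: 210.5 − 2Q = 5 + Q, so Q = 68.5. From demand, P = 142.
CS = ½·(210.5 − 142)·68.5 = 2346.125.
PS = P·Q − VC(Q) = 142·68.5 − (5·68.5 + ½·1·68.5²) = 7038.375.
Share captured = PS/TS = 7038.375/9384.5 = 0.75.

PS/TS = 0.75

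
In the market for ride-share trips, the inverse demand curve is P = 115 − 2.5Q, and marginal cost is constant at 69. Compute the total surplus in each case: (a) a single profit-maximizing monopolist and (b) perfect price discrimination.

A monopolist chooses Q where MR = MC. MR = 115 − 5Q; setting this equal to 69 gives Q = 9.2 and P = 92.
CS = ½·(115 − 92)·9.2 = 105.8; PS = (92 − 69)·9.2 = 211.6; TS = 317.4.
A perfectly discriminating monopolist sells every unit with P(Q) ≥ MC(Q), so output equals the competitive quantity Q = 18.4. Each buyer pays their reservation price, so CS = 0 and the firm captures all surplus.
TS = 423.2 (equal to competitive TS).

Monopoly: TS = 317.4; Perfect PD: TS = 423.2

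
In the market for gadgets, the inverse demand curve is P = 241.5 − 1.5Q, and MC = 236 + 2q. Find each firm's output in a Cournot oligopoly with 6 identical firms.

q_i = 0.44

Cournot with 6 identical firms: the symmetric best-response condition is 241.5 − 10.5q = 236 + 2q. Each firm produces q = 0.44, total output Q = 2.64, price P = 237.54.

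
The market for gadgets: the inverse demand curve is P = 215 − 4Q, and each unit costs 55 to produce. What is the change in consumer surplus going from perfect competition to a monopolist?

Consumer surplus falls by 2400

Perfect competition: P = MC = 55, so 215 − 4Q = 55 and Q = 40.
CS = ½·(215 − 55)·40 = 3200.
A monopolist chooses Q where MR = MC. MR = 215 − 8Q; setting this equal to 55 gives Q = 20 and P = 135.
CS = ½·(215 − 135)·20 = 800.
Change in consumer surplus: 800 − 3200 = −2400.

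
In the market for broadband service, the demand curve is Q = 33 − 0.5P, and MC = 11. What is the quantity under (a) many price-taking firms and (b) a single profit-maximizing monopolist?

Inverting demand: P = 66 − 2Q.
Competitive firms price at marginal cost: P = 11, giving Q = 27.5.
Monopoly sets MR = MC: 66 − 4Q = 11 ⇒ Q = 13.75, P = 66 − 2·13.75 = 38.5.

Competition: Q = 27.5; Monopoly: Q = 13.75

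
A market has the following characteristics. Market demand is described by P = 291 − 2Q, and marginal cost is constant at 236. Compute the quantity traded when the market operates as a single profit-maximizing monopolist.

Q = 13.75

Monopoly sets MR = MC: 291 − 4Q = 236 ⇒ Q = 13.75, P = 291 − 2·13.75 = 263.5.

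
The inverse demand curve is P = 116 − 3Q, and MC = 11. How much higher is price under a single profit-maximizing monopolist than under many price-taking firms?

Price rises by 52.5

Perfect competition: P = MC = 11, so 116 − 3Q = 11 and Q = 35.
Monopoly sets MR = MC: 116 − 6Q = 11 ⇒ Q = 17.5, P = 116 − 3·17.5 = 63.5.
Change in price: 63.5 − 11 = 52.5.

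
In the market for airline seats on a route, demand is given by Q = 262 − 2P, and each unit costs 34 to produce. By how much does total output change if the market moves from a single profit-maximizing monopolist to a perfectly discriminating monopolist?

Inverting demand: P = 131 − 0.5Q.
The monopolist equates marginal revenue to marginal cost: 131 − Q = 34, so Q = 97. From demand, P = 82.5.
With perfect price discrimination, output is the efficient level Q = 194 (where demand meets MC), but every buyer pays their willingness to pay: CS = 0 and PS = total surplus.
Change in total output: 194 − 97 = 97.

Q rises by 97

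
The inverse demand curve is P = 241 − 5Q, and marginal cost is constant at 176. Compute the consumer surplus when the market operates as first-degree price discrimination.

CS = 0

With perfect price discrimination, output is the efficient level Q = 13 (where demand meets MC), but every buyer pays their willingness to pay: CS = 0 and PS = total surplus.
CS = 0.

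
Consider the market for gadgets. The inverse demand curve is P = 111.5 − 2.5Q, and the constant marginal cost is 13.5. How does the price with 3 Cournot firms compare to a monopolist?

Cournot: P = 38; Monopoly: P = 62.5

With 3 symmetric Cournot firms, each firm's FOC gives 111.5 − 10q = 13.5, so q = 9.8, Q = 3·9.8 = 29.4, and P = 38.
The monopolist equates marginal revenue to marginal cost: 111.5 − 5Q = 13.5, so Q = 19.6. From demand, P = 62.5.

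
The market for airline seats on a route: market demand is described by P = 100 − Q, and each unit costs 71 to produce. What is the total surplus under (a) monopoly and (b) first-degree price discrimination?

Monopoly sets MR = MC: 100 − 2Q = 71 ⇒ Q = 14.5, P = 100 − 14.5 = 85.5.
CS = ½·(100 − 85.5)·14.5 = 105.125; PS = (85.5 − 71)·14.5 = 210.25; TS = 315.375.
With perfect price discrimination, output is the efficient level Q = 29 (where demand meets MC), but every buyer pays their willingness to pay: CS = 0 and PS = total surplus.
TS = 420.5 (equal to competitive TS).

Monopoly: TS = 315.375; Perfect PD: TS = 420.5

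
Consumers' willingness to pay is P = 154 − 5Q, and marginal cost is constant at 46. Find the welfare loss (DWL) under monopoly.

DWL = 291.6

Perfect competition: P = MC = 46, so 154 − 5Q = 46 and Q = 21.6.
A monopolist chooses Q where MR = MC. MR = 154 − 10Q; setting this equal to 46 gives Q = 10.8 and P = 100.
DWL is the triangle between Q = 10.8 and Q = 21.6: ½·(21.6 − 10.8)·(100 − 46) = 291.6.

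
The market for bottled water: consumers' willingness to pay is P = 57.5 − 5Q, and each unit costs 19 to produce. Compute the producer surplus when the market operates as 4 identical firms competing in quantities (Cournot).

With 4 symmetric Cournot firms, each firm's FOC gives 57.5 − 25q = 19, so q = 1.54, Q = 4·1.54 = 6.16, and P = 26.7.
PS = (26.7 − 19)·6.16 = 47.432.

PS = 47.432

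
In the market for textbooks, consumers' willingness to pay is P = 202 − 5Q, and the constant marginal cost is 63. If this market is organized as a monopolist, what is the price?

P = 132.5

A monopolist chooses Q where MR = MC. MR = 202 − 10Q; setting this equal to 63 gives Q = 13.9 and P = 132.5.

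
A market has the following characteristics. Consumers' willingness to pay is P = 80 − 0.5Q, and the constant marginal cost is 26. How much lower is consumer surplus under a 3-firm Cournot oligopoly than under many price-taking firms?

Competitive firms price at marginal cost: P = 26, giving Q = 108.
CS = ½·(80 − 26)·108 = 2916.
With 3 symmetric Cournot firms, each firm's FOC gives 80 − 2q = 26, so q = 27, Q = 3·27 = 81, and P = 39.5.
CS = ½·(80 − 39.5)·81 = 1640.25.
Change in consumer surplus: 1640.25 − 2916 = −1275.75.

Consumer surplus falls by 1275.75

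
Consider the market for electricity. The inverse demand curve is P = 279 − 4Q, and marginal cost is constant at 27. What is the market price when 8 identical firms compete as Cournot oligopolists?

With 8 symmetric Cournot firms, each firm's FOC gives 279 − 36q = 27, so q = 7, Q = 8·7 = 56, and P = 55.

P = 55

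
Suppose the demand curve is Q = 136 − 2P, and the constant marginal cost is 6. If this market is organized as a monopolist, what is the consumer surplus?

CS = 961

Inverting demand: P = 68 − 0.5Q.
A monopolist chooses Q where MR = MC. MR = 68 − Q; setting this equal to 6 gives Q = 62 and P = 37.
CS = ½·(68 − 37)·62 = 961.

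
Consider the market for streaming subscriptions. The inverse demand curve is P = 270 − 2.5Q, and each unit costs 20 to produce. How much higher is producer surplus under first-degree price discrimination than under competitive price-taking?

Perfect competition: P = MC = 20, so 270 − 2.5Q = 20 and Q = 100.
PS = (20 − 20)·100 = 0.
With perfect price discrimination, output is the efficient level Q = 100 (where demand meets MC), but every buyer pays their willingness to pay: CS = 0 and PS = total surplus.
PS = ½·(270 − 20)·100 = 12500.
Change in producer surplus: 12500 − 0 = 12500.

Producer surplus rises by 12500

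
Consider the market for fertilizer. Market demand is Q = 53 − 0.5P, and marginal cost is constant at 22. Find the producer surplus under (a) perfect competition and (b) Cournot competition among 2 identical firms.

Inverting demand: P = 106 − 2Q.
Competitive firms price at marginal cost: P = 22, giving Q = 42.
PS = (22 − 22)·42 = 0.
With 2 symmetric Cournot firms, each firm's FOC gives 106 − 6q = 22, so q = 14, Q = 2·14 = 28, and P = 50.
PS = (50 − 22)·28 = 784.

Competition: PS = 0; Cournot: PS = 784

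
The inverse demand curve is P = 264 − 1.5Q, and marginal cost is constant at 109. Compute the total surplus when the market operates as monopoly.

TS = 6006.25

The monopolist equates marginal revenue to marginal cost: 264 − 3Q = 109, so Q = 155/3. From demand, P = 186.5.
CS = ½·(264 − 186.5)·155/3 = 24025/12; PS = (186.5 − 109)·155/3 = 24025/6; TS = 6006.25.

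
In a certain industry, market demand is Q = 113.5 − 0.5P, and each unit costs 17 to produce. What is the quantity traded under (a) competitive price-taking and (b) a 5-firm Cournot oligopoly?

Inverting demand: P = 227 − 2Q.
Perfect competition: P = MC = 17, so 227 − 2Q = 17 and Q = 105.
With 5 symmetric Cournot firms, each firm's FOC gives 227 − 12q = 17, so q = 17.5, Q = 5·17.5 = 87.5, and P = 52.

Competition: Q = 105; Cournot: Q = 87.5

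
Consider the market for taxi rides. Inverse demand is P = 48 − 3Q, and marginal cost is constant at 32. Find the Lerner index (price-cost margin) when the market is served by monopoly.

Lerner index = 0.2

Monopoly sets MR = MC: 48 − 6Q = 32 ⇒ Q = 8/3, P = 48 − 3·8/3 = 40.
Lerner index = (P − MC)/P = (40 − 32)/40 = 0.2.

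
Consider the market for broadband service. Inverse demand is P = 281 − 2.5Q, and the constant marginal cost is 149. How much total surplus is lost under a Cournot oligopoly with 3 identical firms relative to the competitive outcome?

DWL = 217.8

Perfect competition: P = MC = 149, so 281 − 2.5Q = 149 and Q = 52.8.
In a 3-firm Cournot equilibrium, symmetry and the first-order condition give q = (281 − 149)/(10) = 13.2. So Q = 39.6 and P = 182.
DWL is the triangle between Q = 39.6 and Q = 52.8: ½·(52.8 − 39.6)·(182 − 149) = 217.8.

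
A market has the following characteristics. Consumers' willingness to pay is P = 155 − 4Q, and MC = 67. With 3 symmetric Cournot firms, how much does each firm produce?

q_i = 5.5

In a 3-firm Cournot equilibrium, symmetry and the first-order condition give q = (155 − 67)/(16) = 5.5. So Q = 16.5 and P = 89.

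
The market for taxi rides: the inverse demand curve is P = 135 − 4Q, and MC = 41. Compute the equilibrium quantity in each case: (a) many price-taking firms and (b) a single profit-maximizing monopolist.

Competition: Q = 23.5; Monopoly: Q = 11.75

Under competition P = MC = 41, so Q = (135 − 41)/4 = 23.5.
Monopoly sets MR = MC: 135 − 8Q = 41 ⇒ Q = 11.75, P = 135 − 4·11.75 = 88.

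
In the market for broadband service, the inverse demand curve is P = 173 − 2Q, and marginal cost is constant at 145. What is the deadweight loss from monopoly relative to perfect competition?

Competitive firms price at marginal cost: P = 145, giving Q = 14.
A monopolist chooses Q where MR = MC. MR = 173 − 4Q; setting this equal to 145 gives Q = 7 and P = 159.
DWL is the triangle between Q = 7 and Q = 14: ½·(14 − 7)·(159 − 145) = 49.

DWL = 49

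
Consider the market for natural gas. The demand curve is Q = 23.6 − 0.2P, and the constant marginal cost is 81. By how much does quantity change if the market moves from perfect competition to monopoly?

Quantity falls by 3.7

Inverting demand: P = 118 − 5Q.
Under competition P = MC = 81, so Q = (118 − 81)/5 = 7.4.
A monopolist chooses Q where MR = MC. MR = 118 − 10Q; setting this equal to 81 gives Q = 3.7 and P = 99.5.
Change in quantity: 3.7 − 7.4 = −3.7.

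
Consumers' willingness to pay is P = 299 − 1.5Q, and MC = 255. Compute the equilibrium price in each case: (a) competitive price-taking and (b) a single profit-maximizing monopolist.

Under competition P = MC = 255, so Q = (299 − 255)/1.5 = 88/3.
A monopolist chooses Q where MR = MC. MR = 299 − 3Q; setting this equal to 255 gives Q = 44/3 and P = 277.

Competition: P = 255; Monopoly: P = 277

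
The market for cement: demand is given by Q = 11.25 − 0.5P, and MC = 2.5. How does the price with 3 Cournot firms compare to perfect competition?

Cournot: P = 7.5; Competition: P = 2.5

Inverting demand: P = 22.5 − 2Q.
In a 3-firm Cournot equilibrium, symmetry and the first-order condition give q = (22.5 − 2.5)/(8) = 2.5. So Q = 7.5 and P = 7.5.
Competitive firms price at marginal cost: P = 2.5, giving Q = 10.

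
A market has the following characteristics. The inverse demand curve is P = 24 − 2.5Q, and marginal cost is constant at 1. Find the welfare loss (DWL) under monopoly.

Perfect competition: P = MC = 1, so 24 − 2.5Q = 1 and Q = 9.2.
A monopolist chooses Q where MR = MC. MR = 24 − 5Q; setting this equal to 1 gives Q = 4.6 and P = 12.5.
DWL is the triangle between Q = 4.6 and Q = 9.2: ½·(9.2 − 4.6)·(12.5 − 1) = 26.45.

DWL = 26.45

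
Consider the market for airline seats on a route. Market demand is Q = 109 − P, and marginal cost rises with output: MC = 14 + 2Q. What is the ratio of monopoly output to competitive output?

Q_m/Q_c = 0.75

Inverting demand: P = 109 − Q.
The monopolist equates marginal revenue to marginal cost: 109 − 2Q = 14 + 2Q, so Q = 23.75. From demand, P = 85.25.
Under competition P = MC: 109 − Q = 14 + 2Q ⇒ Q = 95/3, P = 232/3.
Ratio Q_m/Q_c = 23.75/(95/3) = 0.75.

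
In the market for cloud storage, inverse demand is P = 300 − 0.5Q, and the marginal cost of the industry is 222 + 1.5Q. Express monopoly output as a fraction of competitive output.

Q_m/Q_c = 0.8

Monopoly sets MR = MC: 300 − Q = 222 + 1.5Q ⇒ Q = 31.2, P = 300 − 0.5·31.2 = 284.4.
Competitive equilibrium sets price equal to marginal cost: 300 − 0.5Q = 222 + 1.5Q, so Q = 39 and P = 280.5.
Ratio Q_m/Q_c = 31.2/39 = 0.8.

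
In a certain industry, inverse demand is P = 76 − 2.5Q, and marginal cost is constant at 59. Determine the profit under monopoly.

A monopolist chooses Q where MR = MC. MR = 76 − 5Q; setting this equal to 59 gives Q = 3.4 and P = 67.5.
Profit = (67.5 − 59)·3.4 = 28.9.

Profit = 28.9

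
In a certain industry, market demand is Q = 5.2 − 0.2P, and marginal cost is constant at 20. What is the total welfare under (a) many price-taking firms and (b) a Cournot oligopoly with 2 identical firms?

Inverting demand: P = 26 − 5Q.
Competitive firms price at marginal cost: P = 20, giving Q = 1.2.
CS = ½·(26 − 20)·1.2 = 3.6; PS = (20 − 20)·1.2 = 0; TS = 3.6.
Cournot with 2 identical firms: the symmetric best-response condition is 26 − 15q = 20. Each firm produces q = 0.4, total output Q = 0.8, price P = 22.
CS = ½·(26 − 22)·0.8 = 1.6; PS = (22 − 20)·0.8 = 1.6; TS = 3.2.

Competition: TS = 3.6; Cournot: TS = 3.2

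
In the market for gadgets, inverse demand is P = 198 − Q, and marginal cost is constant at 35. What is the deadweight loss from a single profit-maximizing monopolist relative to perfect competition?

Perfect competition: P = MC = 35, so 198 − Q = 35 and Q = 163.
The monopolist equates marginal revenue to marginal cost: 198 − 2Q = 35, so Q = 81.5. From demand, P = 116.5.
DWL is the triangle between Q = 81.5 and Q = 163: ½·(163 − 81.5)·(116.5 − 35) = 3321.125.

DWL = 3321.125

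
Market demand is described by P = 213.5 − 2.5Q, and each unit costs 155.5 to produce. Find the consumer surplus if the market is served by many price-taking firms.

Perfect competition: P = MC = 155.5, so 213.5 − 2.5Q = 155.5 and Q = 23.2.
CS = ½·(213.5 − 155.5)·23.2 = 672.8.

CS = 672.8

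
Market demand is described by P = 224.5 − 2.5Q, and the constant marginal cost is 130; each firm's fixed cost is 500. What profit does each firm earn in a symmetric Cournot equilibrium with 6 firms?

π_i = −427.1

With 6 symmetric Cournot firms, each firm's FOC gives 224.5 − 17.5q = 130, so q = 5.4, Q = 6·5.4 = 32.4, and P = 143.5.
Each firm's profit = (143.5 − 130)·5.4 − 500 = −427.1.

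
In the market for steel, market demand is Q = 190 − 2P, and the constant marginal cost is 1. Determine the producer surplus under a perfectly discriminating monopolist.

Inverting demand: P = 95 − 0.5Q.
With perfect price discrimination, output is the efficient level Q = 188 (where demand meets MC), but every buyer pays their willingness to pay: CS = 0 and PS = total surplus.
PS = ½·(95 − 1)·188 = 8836.

PS = 8836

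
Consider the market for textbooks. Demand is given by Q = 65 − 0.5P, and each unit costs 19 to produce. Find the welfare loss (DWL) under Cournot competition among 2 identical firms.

DWL = 342.25

Inverting demand: P = 130 − 2Q.
Competitive firms price at marginal cost: P = 19, giving Q = 55.5.
Cournot with 2 identical firms: the symmetric best-response condition is 130 − 6q = 19. Each firm produces q = 18.5, total output Q = 37, price P = 56.
DWL is the triangle between Q = 37 and Q = 55.5: ½·(55.5 − 37)·(56 − 19) = 342.25.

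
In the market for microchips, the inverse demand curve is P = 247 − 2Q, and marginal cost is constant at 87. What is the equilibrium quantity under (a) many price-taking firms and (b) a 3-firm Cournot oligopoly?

Competitive firms price at marginal cost: P = 87, giving Q = 80.
Cournot with 3 identical firms: the symmetric best-response condition is 247 − 8q = 87. Each firm produces q = 20, total output Q = 60, price P = 127.

Competition: Q = 80; Cournot: Q = 60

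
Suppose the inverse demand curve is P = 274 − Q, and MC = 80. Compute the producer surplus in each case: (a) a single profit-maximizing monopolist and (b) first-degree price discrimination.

A monopolist chooses Q where MR = MC. MR = 274 − 2Q; setting this equal to 80 gives Q = 97 and P = 177.
PS = (177 − 80)·97 = 9409.
With perfect price discrimination, output is the efficient level Q = 194 (where demand meets MC), but every buyer pays their willingness to pay: CS = 0 and PS = total surplus.
PS = ½·(274 − 80)·194 = 18818.

Monopoly: PS = 9409; Perfect PD: PS = 18818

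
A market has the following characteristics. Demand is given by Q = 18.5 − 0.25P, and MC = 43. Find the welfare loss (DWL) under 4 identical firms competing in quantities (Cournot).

Inverting demand: P = 74 − 4Q.
Competitive firms price at marginal cost: P = 43, giving Q = 7.75.
Cournot with 4 identical firms: the symmetric best-response condition is 74 − 20q = 43. Each firm produces q = 1.55, total output Q = 6.2, price P = 49.2.
DWL is the triangle between Q = 6.2 and Q = 7.75: ½·(7.75 − 6.2)·(49.2 − 43) = 4.805.

DWL = 4.805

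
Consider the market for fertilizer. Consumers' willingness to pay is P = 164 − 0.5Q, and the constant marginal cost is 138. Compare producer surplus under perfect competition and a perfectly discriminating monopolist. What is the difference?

PS rises by 676

Under competition P = MC = 138, so Q = (164 − 138)/0.5 = 52.
PS = (138 − 138)·52 = 0.
A perfectly discriminating monopolist sells every unit with P(Q) ≥ MC(Q), so output equals the competitive quantity Q = 52. Each buyer pays their reservation price, so CS = 0 and the firm captures all surplus.
PS = ½·(164 − 138)·52 = 676.
Change in producer surplus: 676 − 0 = 676.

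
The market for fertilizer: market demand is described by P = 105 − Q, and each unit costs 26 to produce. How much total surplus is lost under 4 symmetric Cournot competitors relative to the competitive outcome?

Under competition P = MC = 26, so Q = (105 − 26)/1 = 79.
Cournot with 4 identical firms: the symmetric best-response condition is 105 − 5q = 26. Each firm produces q = 15.8, total output Q = 63.2, price P = 41.8.
DWL is the triangle between Q = 63.2 and Q = 79: ½·(79 − 63.2)·(41.8 − 26) = 124.82.

DWL = 124.82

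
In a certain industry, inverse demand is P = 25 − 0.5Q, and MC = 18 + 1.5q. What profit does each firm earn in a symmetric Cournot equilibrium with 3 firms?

Cournot with 3 identical firms: the symmetric best-response condition is 25 − 2q = 18 + 1.5q. Each firm produces q = 2, total output Q = 6, price P = 22.
Each firm's profit = 22·2 − (18·2 + ½·1.5·2²) = 5.

π_i = 5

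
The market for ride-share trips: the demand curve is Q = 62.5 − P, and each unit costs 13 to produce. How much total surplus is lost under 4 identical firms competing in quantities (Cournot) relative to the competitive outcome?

Inverting demand: P = 62.5 − Q.
Perfect competition: P = MC = 13, so 62.5 − Q = 13 and Q = 49.5.
In a 4-firm Cournot equilibrium, symmetry and the first-order condition give q = (62.5 − 13)/(5) = 9.9. So Q = 39.6 and P = 22.9.
DWL is the triangle between Q = 39.6 and Q = 49.5: ½·(49.5 − 39.6)·(22.9 − 13) = 49.005.

DWL = 49.005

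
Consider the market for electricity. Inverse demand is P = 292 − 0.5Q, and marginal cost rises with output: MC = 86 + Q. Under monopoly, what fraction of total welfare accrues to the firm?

A monopolist chooses Q where MR = MC. MR = 292 − Q; setting this equal to 86 + Q gives Q = 103 and P = 240.5.
CS = ½·(292 − 240.5)·103 = 2652.25.
PS = P·Q − VC(Q) = 240.5·103 − (86·103 + ½·1·103²) = 10609.
Share captured = PS/TS = 10609/13261.25 = 0.8.

PS/TS = 0.8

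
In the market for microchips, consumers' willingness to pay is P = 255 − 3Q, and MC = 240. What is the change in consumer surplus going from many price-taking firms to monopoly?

Consumer surplus falls by 28.125

Perfect competition: P = MC = 240, so 255 − 3Q = 240 and Q = 5.
CS = ½·(255 − 240)·5 = 37.5.
The monopolist equates marginal revenue to marginal cost: 255 − 6Q = 240, so Q = 2.5. From demand, P = 247.5.
CS = ½·(255 − 247.5)·2.5 = 9.375.
Change in consumer surplus: 9.375 − 37.5 = −28.125.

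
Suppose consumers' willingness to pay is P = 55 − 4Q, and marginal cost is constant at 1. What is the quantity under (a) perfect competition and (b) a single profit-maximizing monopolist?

Competition: Q = 13.5; Monopoly: Q = 6.75

Perfect competition: P = MC = 1, so 55 − 4Q = 1 and Q = 13.5.
The monopolist equates marginal revenue to marginal cost: 55 − 8Q = 1, so Q = 6.75. From demand, P = 28.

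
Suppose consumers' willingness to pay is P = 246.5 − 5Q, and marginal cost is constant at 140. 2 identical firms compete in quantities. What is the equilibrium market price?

P = 175.5

With 2 symmetric Cournot firms, each firm's FOC gives 246.5 − 15q = 140, so q = 7.1, Q = 2·7.1 = 14.2, and P = 175.5.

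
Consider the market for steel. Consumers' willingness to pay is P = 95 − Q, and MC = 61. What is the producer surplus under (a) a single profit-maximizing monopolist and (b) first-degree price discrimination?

A monopolist chooses Q where MR = MC. MR = 95 − 2Q; setting this equal to 61 gives Q = 17 and P = 78.
PS = (78 − 61)·17 = 289.
With perfect price discrimination, output is the efficient level Q = 34 (where demand meets MC), but every buyer pays their willingness to pay: CS = 0 and PS = total surplus.
PS = ½·(95 − 61)·34 = 578.

Monopoly: PS = 289; Perfect PD: PS = 578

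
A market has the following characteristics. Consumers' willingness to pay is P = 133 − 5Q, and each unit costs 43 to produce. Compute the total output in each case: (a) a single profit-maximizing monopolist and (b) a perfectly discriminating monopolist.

Monopoly: Q = 9; Perfect PD: Q = 18

The monopolist equates marginal revenue to marginal cost: 133 − 10Q = 43, so Q = 9. From demand, P = 88.
A perfectly discriminating monopolist sells every unit with P(Q) ≥ MC(Q), so output equals the competitive quantity Q = 18. Each buyer pays their reservation price, so CS = 0 and the firm captures all surplus.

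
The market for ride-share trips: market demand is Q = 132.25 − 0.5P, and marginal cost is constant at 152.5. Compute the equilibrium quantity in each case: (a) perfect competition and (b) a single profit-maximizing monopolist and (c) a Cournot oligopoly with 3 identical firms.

Competition: Q = 56; Monopoly: Q = 28; Cournot: Q = 42

Inverting demand: P = 264.5 − 2Q.
Under competition P = MC = 152.5, so Q = (264.5 − 152.5)/2 = 56.
The monopolist equates marginal revenue to marginal cost: 264.5 − 4Q = 152.5, so Q = 28. From demand, P = 208.5.
In a 3-firm Cournot equilibrium, symmetry and the first-order condition give q = (264.5 − 152.5)/(8) = 14. So Q = 42 and P = 180.5.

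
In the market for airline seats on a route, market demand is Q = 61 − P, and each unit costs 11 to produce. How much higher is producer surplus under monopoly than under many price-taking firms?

Inverting demand: P = 61 − Q.
Competitive firms price at marginal cost: P = 11, giving Q = 50.
PS = (11 − 11)·50 = 0.
A monopolist chooses Q where MR = MC. MR = 61 − 2Q; setting this equal to 11 gives Q = 25 and P = 36.
PS = (36 − 11)·25 = 625.
Change in producer surplus: 625 − 0 = 625.

Producer surplus rises by 625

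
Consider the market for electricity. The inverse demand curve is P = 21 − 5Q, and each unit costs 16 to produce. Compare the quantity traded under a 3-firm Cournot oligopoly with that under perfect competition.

Cournot: Q = 0.75; Competition: Q = 1

With 3 symmetric Cournot firms, each firm's FOC gives 21 − 20q = 16, so q = 0.25, Q = 3·0.25 = 0.75, and P = 17.25.
Competitive firms price at marginal cost: P = 16, giving Q = 1.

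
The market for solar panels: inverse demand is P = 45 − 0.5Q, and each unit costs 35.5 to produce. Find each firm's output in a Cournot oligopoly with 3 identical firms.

With 3 symmetric Cournot firms, each firm's FOC gives 45 − 2q = 35.5, so q = 4.75, Q = 3·4.75 = 14.25, and P = 37.875.

q_i = 4.75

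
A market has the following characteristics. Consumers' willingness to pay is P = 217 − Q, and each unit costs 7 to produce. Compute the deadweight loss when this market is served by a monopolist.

Under competition P = MC = 7, so Q = (217 − 7)/1 = 210.
Monopoly sets MR = MC: 217 − 2Q = 7 ⇒ Q = 105, P = 217 − 105 = 112.
DWL is the triangle between Q = 105 and Q = 210: ½·(210 − 105)·(112 − 7) = 5512.5.

DWL = 5512.5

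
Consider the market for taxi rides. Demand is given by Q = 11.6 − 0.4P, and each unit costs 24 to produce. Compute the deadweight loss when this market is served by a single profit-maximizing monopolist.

DWL = 1.25

Inverting demand: P = 29 − 2.5Q.
Perfect competition: P = MC = 24, so 29 − 2.5Q = 24 and Q = 2.
A monopolist chooses Q where MR = MC. MR = 29 − 5Q; setting this equal to 24 gives Q = 1 and P = 26.5.
DWL is the triangle between Q = 1 and Q = 2: ½·(2 − 1)·(26.5 − 24) = 1.25.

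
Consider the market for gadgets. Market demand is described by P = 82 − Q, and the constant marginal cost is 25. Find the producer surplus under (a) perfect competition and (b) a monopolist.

Competition: PS = 0; Monopoly: PS = 812.25

Perfect competition: P = MC = 25, so 82 − Q = 25 and Q = 57.
PS = (25 − 25)·57 = 0.
The monopolist equates marginal revenue to marginal cost: 82 − 2Q = 25, so Q = 28.5. From demand, P = 53.5.
PS = (53.5 − 25)·28.5 = 812.25.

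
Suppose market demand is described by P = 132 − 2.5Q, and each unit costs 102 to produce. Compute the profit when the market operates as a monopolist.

A monopolist chooses Q where MR = MC. MR = 132 − 5Q; setting this equal to 102 gives Q = 6 and P = 117.
Profit = (117 − 102)·6 = 90.

Profit = 90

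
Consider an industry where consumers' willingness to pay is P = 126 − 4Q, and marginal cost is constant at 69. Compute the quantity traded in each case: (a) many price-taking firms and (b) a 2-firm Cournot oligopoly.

Competition: Q = 14.25; Cournot: Q = 9.5

Competitive firms price at marginal cost: P = 69, giving Q = 14.25.
In a 2-firm Cournot equilibrium, symmetry and the first-order condition give q = (126 − 69)/(12) = 4.75. So Q = 9.5 and P = 88.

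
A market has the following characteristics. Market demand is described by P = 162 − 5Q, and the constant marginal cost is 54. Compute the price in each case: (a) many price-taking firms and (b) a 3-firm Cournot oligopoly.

Perfect competition: P = MC = 54, so 162 − 5Q = 54 and Q = 21.6.
With 3 symmetric Cournot firms, each firm's FOC gives 162 − 20q = 54, so q = 5.4, Q = 3·5.4 = 16.2, and P = 81.

Competition: P = 54; Cournot: P = 81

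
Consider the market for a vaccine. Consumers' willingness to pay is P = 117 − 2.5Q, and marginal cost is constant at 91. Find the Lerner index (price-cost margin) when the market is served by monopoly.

Lerner index = 0.125

Monopoly sets MR = MC: 117 − 5Q = 91 ⇒ Q = 5.2, P = 117 − 2.5·5.2 = 104.
Lerner index = (P − MC)/P = (104 − 91)/104 = 0.125.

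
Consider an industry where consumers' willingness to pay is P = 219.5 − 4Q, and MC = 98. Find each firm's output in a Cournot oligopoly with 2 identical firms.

In a 2-firm Cournot equilibrium, symmetry and the first-order condition give q = (219.5 − 98)/(12) = 10.125. So Q = 20.25 and P = 138.5.

q_i = 10.125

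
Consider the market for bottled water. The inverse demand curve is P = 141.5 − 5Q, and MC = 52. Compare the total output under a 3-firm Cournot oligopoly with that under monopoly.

Cournot: Q = 13.425; Monopoly: Q = 8.95

With 3 symmetric Cournot firms, each firm's FOC gives 141.5 − 20q = 52, so q = 4.475, Q = 3·4.475 = 13.425, and P = 74.375.
Monopoly sets MR = MC: 141.5 − 10Q = 52 ⇒ Q = 8.95, P = 141.5 − 5·8.95 = 96.75.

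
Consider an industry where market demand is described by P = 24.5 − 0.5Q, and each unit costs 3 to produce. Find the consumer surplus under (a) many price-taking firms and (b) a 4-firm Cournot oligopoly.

Under competition P = MC = 3, so Q = (24.5 − 3)/0.5 = 43.
CS = ½·(24.5 − 3)·43 = 462.25.
With 4 symmetric Cournot firms, each firm's FOC gives 24.5 − 2.5q = 3, so q = 8.6, Q = 4·8.6 = 34.4, and P = 7.3.
CS = ½·(24.5 − 7.3)·34.4 = 295.84.

Competition: CS = 462.25; Cournot: CS = 295.84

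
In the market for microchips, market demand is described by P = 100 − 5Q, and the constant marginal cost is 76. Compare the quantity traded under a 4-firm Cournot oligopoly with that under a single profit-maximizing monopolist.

With 4 symmetric Cournot firms, each firm's FOC gives 100 − 25q = 76, so q = 0.96, Q = 4·0.96 = 3.84, and P = 80.8.
The monopolist equates marginal revenue to marginal cost: 100 − 10Q = 76, so Q = 2.4. From demand, P = 88.

Cournot: Q = 3.84; Monopoly: Q = 2.4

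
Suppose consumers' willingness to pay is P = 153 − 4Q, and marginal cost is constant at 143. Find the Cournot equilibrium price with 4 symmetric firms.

Cournot with 4 identical firms: the symmetric best-response condition is 153 − 20q = 143. Each firm produces q = 0.5, total output Q = 2, price P = 145.

P = 145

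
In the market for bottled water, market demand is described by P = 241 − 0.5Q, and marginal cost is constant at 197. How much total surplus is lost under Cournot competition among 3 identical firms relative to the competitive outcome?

DWL = 121

Perfect competition: P = MC = 197, so 241 − 0.5Q = 197 and Q = 88.
In a 3-firm Cournot equilibrium, symmetry and the first-order condition give q = (241 − 197)/(2) = 22. So Q = 66 and P = 208.
DWL is the triangle between Q = 66 and Q = 88: ½·(88 − 66)·(208 − 197) = 121.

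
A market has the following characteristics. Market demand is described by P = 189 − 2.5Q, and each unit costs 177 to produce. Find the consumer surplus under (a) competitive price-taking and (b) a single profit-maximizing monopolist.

Competition: CS = 28.8; Monopoly: CS = 7.2

Perfect competition: P = MC = 177, so 189 − 2.5Q = 177 and Q = 4.8.
CS = ½·(189 − 177)·4.8 = 28.8.
Monopoly sets MR = MC: 189 − 5Q = 177 ⇒ Q = 2.4, P = 189 − 2.5·2.4 = 183.
CS = ½·(189 − 183)·2.4 = 7.2.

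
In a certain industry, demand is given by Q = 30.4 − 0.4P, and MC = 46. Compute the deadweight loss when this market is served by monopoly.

Inverting demand: P = 76 − 2.5Q.
Perfect competition: P = MC = 46, so 76 − 2.5Q = 46 and Q = 12.
The monopolist equates marginal revenue to marginal cost: 76 − 5Q = 46, so Q = 6. From demand, P = 61.
DWL is the triangle between Q = 6 and Q = 12: ½·(12 − 6)·(61 − 46) = 45.

DWL = 45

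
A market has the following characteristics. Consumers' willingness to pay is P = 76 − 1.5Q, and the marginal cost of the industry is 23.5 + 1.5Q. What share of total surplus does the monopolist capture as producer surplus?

PS/TS = 0.75

Monopoly sets MR = MC: 76 − 3Q = 23.5 + 1.5Q ⇒ Q = 35/3, P = 76 − 1.5·35/3 = 58.5.
CS = ½·(76 − 58.5)·35/3 = 1225/12.
PS = P·Q − VC(Q) = 58.5·35/3 − (23.5·35/3 + ½·1.5·(35/3)²) = 306.25.
Share captured = PS/TS = 306.25/(1225/3) = 0.75.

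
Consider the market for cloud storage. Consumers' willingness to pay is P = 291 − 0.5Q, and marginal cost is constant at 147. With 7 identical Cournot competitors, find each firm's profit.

With 7 symmetric Cournot firms, each firm's FOC gives 291 − 4q = 147, so q = 36, Q = 7·36 = 252, and P = 165.
Each firm's profit = (165 − 147)·36 = 648.

π_i = 648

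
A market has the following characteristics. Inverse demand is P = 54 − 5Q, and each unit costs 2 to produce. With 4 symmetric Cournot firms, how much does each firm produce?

q_i = 2.08

Cournot with 4 identical firms: the symmetric best-response condition is 54 − 25q = 2. Each firm produces q = 2.08, total output Q = 8.32, price P = 12.4.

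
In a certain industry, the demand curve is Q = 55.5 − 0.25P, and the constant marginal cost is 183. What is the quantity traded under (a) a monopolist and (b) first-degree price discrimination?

Monopoly: Q = 4.875; Perfect PD: Q = 9.75

Inverting demand: P = 222 − 4Q.
The monopolist equates marginal revenue to marginal cost: 222 − 8Q = 183, so Q = 4.875. From demand, P = 202.5.
Under first-degree price discrimination the firm charges each unit its demand price and produces up to where P = MC, i.e. Q = 9.75. Consumer surplus is zero; producer surplus equals total surplus.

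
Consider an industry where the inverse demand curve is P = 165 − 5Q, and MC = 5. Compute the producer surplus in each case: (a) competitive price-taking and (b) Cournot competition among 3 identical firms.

Competition: PS = 0; Cournot: PS = 960

Perfect competition: P = MC = 5, so 165 − 5Q = 5 and Q = 32.
PS = (5 − 5)·32 = 0.
Cournot with 3 identical firms: the symmetric best-response condition is 165 − 20q = 5. Each firm produces q = 8, total output Q = 24, price P = 45.
PS = (45 − 5)·24 = 960.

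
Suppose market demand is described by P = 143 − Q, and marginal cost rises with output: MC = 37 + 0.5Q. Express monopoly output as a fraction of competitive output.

Q_m/Q_c = 0.6

Monopoly sets MR = MC: 143 − 2Q = 37 + 0.5Q ⇒ Q = 42.4, P = 143 − 42.4 = 100.6.
Under competition P = MC: 143 − Q = 37 + 0.5Q ⇒ Q = 212/3, P = 217/3.
Ratio Q_m/Q_c = 42.4/(212/3) = 0.6.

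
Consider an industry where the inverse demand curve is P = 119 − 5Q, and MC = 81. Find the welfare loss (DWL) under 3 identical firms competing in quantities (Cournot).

DWL = 9.025

Under competition P = MC = 81, so Q = (119 − 81)/5 = 7.6.
Cournot with 3 identical firms: the symmetric best-response condition is 119 − 20q = 81. Each firm produces q = 1.9, total output Q = 5.7, price P = 90.5.
DWL is the triangle between Q = 5.7 and Q = 7.6: ½·(7.6 − 5.7)·(90.5 − 81) = 9.025.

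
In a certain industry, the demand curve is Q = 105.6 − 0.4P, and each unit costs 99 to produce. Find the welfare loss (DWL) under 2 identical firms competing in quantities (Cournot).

DWL = 605

Inverting demand: P = 264 − 2.5Q.
Competitive firms price at marginal cost: P = 99, giving Q = 66.
Cournot with 2 identical firms: the symmetric best-response condition is 264 − 7.5q = 99. Each firm produces q = 22, total output Q = 44, price P = 154.
DWL is the triangle between Q = 44 and Q = 66: ½·(66 − 44)·(154 − 99) = 605.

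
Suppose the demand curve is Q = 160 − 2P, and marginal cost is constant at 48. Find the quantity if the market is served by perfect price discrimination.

Q = 64

Inverting demand: P = 80 − 0.5Q.
Under first-degree price discrimination the firm charges each unit its demand price and produces up to where P = MC, i.e. Q = 64. Consumer surplus is zero; producer surplus equals total surplus.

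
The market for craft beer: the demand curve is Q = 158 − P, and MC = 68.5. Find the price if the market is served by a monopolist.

P = 113.25

Inverting demand: P = 158 − Q.
A monopolist chooses Q where MR = MC. MR = 158 − 2Q; setting this equal to 68.5 gives Q = 44.75 and P = 113.25.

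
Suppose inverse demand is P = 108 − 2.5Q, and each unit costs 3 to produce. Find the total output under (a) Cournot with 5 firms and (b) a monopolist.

Cournot: Q = 35; Monopoly: Q = 21

Cournot with 5 identical firms: the symmetric best-response condition is 108 − 15q = 3. Each firm produces q = 7, total output Q = 35, price P = 20.5.
Monopoly sets MR = MC: 108 − 5Q = 3 ⇒ Q = 21, P = 108 − 2.5·21 = 55.5.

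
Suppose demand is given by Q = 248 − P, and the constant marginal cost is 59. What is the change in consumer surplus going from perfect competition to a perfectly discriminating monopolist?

Consumer surplus falls by 17860.5

Inverting demand: P = 248 − Q.
Under competition P = MC = 59, so Q = (248 − 59)/1 = 189.
CS = ½·(248 − 59)·189 = 17860.5.
Under first-degree price discrimination the firm charges each unit its demand price and produces up to where P = MC, i.e. Q = 189. Consumer surplus is zero; producer surplus equals total surplus.
CS = 0.
Change in consumer surplus: 0 − 17860.5 = −17860.5.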